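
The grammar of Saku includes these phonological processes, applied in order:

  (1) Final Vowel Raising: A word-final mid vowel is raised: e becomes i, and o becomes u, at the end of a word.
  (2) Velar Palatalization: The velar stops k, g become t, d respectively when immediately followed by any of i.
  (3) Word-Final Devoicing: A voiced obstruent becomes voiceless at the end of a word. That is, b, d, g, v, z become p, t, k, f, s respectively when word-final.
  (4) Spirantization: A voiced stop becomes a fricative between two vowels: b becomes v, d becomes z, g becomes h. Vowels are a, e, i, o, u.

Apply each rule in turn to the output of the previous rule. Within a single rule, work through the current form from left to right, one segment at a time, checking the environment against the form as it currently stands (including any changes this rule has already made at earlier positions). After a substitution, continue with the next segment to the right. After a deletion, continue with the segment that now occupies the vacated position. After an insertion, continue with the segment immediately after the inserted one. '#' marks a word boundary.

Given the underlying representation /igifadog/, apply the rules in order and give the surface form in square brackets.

(1) Final Vowel Raising: no change — [igifadog]
(2) Velar Palatalization: [igifadog] → [idifadog]
(3) Word-Final Devoicing: [idifadog] → [idifadok]
(4) Spirantization: [idifadok] → [izifazok]

[izifazok]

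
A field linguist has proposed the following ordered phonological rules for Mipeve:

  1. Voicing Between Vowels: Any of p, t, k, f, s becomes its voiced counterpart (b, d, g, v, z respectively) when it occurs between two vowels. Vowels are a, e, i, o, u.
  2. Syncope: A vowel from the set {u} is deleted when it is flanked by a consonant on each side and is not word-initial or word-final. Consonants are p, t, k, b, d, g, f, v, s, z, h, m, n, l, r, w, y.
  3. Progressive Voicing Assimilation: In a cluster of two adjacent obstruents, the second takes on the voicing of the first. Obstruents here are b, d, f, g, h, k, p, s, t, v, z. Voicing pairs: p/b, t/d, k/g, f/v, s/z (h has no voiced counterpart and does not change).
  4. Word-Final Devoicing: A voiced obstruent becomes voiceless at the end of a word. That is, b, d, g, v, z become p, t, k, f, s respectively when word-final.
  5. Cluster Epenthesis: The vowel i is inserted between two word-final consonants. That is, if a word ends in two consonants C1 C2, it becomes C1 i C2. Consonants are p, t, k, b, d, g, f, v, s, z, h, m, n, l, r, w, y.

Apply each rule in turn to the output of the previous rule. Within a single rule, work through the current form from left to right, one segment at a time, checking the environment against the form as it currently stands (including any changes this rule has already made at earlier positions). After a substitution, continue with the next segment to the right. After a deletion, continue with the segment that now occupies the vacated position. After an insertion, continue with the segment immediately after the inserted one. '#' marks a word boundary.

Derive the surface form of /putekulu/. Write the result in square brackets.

1 Voicing Between Vowels: [putekulu] → [pudegulu]
2 Syncope: [pudegulu] → [pdeglu]
3 Progressive Voicing Assimilation: [pdeglu] → [pteglu]
4 Word-Final Devoicing: no change — [pteglu]
5 Cluster Epenthesis: no change — [pteglu]

[pteglu]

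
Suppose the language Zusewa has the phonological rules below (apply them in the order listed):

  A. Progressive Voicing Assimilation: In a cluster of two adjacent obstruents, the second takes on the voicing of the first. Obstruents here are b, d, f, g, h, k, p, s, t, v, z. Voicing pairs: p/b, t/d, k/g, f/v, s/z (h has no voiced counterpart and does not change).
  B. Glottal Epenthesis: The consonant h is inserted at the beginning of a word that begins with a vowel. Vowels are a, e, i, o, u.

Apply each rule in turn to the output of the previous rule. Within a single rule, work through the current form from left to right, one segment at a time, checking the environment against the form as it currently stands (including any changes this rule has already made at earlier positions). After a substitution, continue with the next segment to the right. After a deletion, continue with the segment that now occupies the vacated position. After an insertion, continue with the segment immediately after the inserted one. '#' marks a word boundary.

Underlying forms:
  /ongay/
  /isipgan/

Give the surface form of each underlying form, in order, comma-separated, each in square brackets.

/ongay/:
  A Progressive Voicing Assimilation: no change — [ongay]
  B Glottal Epenthesis: [ongay] → [hongay]
/isipgan/:
  A Progressive Voicing Assimilation: [isipgan] → [isipkan]
  B Glottal Epenthesis: [isipkan] → [hisipkan]

[hongay], [hisipkan]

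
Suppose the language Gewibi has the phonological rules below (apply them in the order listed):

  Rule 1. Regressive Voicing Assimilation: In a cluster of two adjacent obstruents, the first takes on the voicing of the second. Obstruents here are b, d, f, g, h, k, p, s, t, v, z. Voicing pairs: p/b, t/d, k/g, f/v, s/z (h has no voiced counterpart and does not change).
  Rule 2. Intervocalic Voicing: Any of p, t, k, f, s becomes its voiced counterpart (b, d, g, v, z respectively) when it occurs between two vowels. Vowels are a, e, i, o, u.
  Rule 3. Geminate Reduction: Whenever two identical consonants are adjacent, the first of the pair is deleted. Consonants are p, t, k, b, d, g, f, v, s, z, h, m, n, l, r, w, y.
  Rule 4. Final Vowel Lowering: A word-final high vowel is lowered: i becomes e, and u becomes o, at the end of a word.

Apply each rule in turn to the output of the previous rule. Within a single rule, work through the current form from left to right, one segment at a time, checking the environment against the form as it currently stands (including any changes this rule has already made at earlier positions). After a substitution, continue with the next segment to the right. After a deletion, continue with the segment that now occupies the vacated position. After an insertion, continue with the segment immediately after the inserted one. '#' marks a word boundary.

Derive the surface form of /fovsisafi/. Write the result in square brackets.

[fofsizave]

Rule 1 Regressive Voicing Assimilation: [fovsisafi] → [fofsisafi]
Rule 2 Intervocalic Voicing: [fofsisafi] → [fofsizavi]
Rule 3 Geminate Reduction: no change — [fofsizavi]
Rule 4 Final Vowel Lowering: [fofsizavi] → [fofsizave]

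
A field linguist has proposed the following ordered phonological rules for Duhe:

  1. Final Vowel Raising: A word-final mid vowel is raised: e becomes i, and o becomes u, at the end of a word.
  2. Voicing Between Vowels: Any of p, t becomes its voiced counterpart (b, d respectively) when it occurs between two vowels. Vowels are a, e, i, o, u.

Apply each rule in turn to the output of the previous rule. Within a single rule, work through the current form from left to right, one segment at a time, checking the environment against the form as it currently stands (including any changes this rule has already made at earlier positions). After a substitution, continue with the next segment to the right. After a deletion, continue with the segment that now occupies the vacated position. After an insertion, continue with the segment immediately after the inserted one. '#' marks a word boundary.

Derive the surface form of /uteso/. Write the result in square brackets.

[udesu]

1 Final Vowel Raising: [uteso] → [utesu]
2 Voicing Between Vowels: [utesu] → [udesu]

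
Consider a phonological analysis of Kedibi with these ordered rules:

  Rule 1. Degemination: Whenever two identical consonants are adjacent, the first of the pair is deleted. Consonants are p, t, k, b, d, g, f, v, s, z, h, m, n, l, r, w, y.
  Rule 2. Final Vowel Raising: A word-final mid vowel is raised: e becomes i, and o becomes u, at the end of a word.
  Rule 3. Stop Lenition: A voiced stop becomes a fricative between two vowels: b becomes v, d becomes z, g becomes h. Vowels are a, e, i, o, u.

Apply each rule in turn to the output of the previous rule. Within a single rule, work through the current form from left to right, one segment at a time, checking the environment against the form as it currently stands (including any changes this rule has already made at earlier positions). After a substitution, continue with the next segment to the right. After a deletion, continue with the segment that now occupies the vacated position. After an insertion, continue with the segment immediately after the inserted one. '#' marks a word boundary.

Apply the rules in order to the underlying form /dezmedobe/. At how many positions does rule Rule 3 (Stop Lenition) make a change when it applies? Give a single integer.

2

Rule 1 Degemination: no change — [dezmedobe]
Rule 2 Final Vowel Raising: [dezmedobe] → [dezmedobi]
Rule 3 Stop Lenition: [dezmedobi] → [dezmezovi]
Rule Rule 3 changed 2 position(s).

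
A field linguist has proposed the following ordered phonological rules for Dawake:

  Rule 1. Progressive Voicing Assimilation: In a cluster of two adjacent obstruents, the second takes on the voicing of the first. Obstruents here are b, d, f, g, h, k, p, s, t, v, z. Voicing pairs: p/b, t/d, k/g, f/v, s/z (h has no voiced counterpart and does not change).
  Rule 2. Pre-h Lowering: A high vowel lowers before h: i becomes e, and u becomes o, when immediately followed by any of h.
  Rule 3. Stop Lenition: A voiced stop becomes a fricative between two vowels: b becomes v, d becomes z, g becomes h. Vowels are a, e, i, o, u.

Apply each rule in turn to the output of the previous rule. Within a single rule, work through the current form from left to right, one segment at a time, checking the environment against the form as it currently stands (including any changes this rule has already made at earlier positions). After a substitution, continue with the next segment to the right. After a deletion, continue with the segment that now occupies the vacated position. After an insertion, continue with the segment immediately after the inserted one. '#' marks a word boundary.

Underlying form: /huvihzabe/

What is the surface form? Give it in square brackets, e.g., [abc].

Rule 1 Progressive Voicing Assimilation: [huvihzabe] → [huvihsabe]
Rule 2 Pre-h Lowering: [huvihsabe] → [huvehsabe]
Rule 3 Stop Lenition: [huvehsabe] → [huvehsave]

[huvehsave]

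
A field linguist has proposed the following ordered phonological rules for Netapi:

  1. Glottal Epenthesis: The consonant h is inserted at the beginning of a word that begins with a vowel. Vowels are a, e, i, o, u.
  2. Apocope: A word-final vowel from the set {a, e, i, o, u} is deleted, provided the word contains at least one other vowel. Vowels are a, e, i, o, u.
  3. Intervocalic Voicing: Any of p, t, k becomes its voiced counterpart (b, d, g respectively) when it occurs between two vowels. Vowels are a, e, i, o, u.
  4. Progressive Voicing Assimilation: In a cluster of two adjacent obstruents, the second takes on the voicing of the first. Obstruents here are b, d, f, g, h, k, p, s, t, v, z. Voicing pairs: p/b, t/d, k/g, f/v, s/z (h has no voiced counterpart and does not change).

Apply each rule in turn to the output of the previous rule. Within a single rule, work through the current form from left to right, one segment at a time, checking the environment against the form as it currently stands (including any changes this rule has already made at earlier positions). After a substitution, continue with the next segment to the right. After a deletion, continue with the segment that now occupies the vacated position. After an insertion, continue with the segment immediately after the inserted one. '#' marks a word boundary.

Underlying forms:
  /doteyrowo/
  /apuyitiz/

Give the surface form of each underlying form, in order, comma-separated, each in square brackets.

/doteyrowo/:
  1 Glottal Epenthesis: no change — [doteyrowo]
  2 Apocope: [doteyrowo] → [doteyrow]
  3 Intervocalic Voicing: [doteyrow] → [dodeyrow]
  4 Progressive Voicing Assimilation: no change — [dodeyrow]
/apuyitiz/:
  1 Glottal Epenthesis: [apuyitiz] → [hapuyitiz]
  2 Apocope: no change — [hapuyitiz]
  3 Intervocalic Voicing: [hapuyitiz] → [habuyidiz]
  4 Progressive Voicing Assimilation: no change — [habuyidiz]

[dodeyrow], [habuyidiz]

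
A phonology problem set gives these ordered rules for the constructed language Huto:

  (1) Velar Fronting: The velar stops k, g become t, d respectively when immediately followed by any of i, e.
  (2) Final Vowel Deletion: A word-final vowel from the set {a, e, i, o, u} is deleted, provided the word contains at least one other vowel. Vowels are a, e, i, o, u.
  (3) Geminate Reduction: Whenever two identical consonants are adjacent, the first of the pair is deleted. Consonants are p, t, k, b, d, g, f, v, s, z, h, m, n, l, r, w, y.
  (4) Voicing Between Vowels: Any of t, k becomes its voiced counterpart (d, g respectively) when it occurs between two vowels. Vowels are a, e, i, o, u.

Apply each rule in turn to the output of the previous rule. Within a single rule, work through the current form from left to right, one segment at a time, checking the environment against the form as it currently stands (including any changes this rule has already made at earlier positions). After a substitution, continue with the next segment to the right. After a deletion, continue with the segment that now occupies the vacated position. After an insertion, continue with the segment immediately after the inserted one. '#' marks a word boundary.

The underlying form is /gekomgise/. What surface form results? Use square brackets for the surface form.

(1) Velar Fronting: [gekomgise] → [dekomdise]
(2) Final Vowel Deletion: [dekomdise] → [dekomdis]
(3) Geminate Reduction: no change — [dekomdis]
(4) Voicing Between Vowels: [dekomdis] → [degomdis]

[degomdis]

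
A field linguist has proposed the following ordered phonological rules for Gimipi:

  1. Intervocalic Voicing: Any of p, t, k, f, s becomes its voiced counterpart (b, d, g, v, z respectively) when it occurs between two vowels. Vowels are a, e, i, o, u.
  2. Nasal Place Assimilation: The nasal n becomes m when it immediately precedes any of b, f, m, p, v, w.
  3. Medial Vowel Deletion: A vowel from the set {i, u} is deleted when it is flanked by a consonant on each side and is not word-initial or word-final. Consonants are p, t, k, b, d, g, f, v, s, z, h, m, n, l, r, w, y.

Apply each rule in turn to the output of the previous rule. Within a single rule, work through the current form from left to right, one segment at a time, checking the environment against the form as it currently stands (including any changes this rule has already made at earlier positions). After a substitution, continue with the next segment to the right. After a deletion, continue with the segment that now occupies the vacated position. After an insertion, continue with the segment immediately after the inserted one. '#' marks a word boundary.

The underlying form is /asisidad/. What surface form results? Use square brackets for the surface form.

1 Intervocalic Voicing: [asisidad] → [azizidad]
2 Nasal Place Assimilation: no change — [azizidad]
3 Medial Vowel Deletion: [azizidad] → [azzdad]

[azzdad]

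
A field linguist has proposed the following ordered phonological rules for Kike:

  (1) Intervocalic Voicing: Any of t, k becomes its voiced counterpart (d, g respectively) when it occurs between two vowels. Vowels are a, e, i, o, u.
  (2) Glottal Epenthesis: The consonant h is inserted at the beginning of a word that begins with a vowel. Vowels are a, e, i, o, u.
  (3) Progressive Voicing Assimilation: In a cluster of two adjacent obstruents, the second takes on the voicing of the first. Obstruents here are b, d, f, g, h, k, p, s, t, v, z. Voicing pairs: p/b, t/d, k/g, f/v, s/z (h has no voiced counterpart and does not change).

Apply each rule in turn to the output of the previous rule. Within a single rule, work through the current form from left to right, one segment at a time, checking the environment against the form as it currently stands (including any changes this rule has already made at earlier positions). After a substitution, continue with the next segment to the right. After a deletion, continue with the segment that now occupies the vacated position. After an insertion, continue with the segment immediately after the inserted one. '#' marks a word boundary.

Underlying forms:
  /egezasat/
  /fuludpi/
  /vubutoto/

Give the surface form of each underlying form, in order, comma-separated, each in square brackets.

/egezasat/:
  (1) Intervocalic Voicing: no change — [egezasat]
  (2) Glottal Epenthesis: [egezasat] → [hegezasat]
  (3) Progressive Voicing Assimilation: no change — [hegezasat]
/fuludpi/:
  (1) Intervocalic Voicing: no change — [fuludpi]
  (2) Glottal Epenthesis: no change — [fuludpi]
  (3) Progressive Voicing Assimilation: [fuludpi] → [fuludbi]
/vubutoto/:
  (1) Intervocalic Voicing: [vubutoto] → [vubudodo]
  (2) Glottal Epenthesis: no change — [vubudodo]
  (3) Progressive Voicing Assimilation: no change — [vubudodo]

[hegezasat], [fuludbi], [vubudodo]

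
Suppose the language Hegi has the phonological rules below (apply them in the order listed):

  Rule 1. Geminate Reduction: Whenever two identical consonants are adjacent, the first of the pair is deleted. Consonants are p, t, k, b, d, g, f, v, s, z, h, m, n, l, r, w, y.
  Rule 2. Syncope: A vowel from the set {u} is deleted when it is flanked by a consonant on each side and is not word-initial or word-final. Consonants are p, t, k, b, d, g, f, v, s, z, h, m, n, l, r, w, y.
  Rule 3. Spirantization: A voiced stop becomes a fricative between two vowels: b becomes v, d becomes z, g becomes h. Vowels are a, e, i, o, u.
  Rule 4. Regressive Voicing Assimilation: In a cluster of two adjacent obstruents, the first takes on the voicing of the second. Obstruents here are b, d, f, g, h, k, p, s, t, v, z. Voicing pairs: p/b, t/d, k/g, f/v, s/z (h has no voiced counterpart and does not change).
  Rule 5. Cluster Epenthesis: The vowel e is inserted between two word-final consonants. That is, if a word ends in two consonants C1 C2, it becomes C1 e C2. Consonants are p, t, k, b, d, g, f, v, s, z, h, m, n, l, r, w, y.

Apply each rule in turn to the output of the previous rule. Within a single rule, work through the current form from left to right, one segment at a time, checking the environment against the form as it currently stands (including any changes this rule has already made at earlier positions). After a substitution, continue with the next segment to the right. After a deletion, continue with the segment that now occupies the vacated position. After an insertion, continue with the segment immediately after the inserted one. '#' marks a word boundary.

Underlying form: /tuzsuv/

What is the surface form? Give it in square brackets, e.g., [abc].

[dszev]

Rule 1 Geminate Reduction: no change — [tuzsuv]
Rule 2 Syncope: [tuzsuv] → [tzsv]
Rule 3 Spirantization: no change — [tzsv]
Rule 4 Regressive Voicing Assimilation: [tzsv] → [dszv]
Rule 5 Cluster Epenthesis: [dszv] → [dszev]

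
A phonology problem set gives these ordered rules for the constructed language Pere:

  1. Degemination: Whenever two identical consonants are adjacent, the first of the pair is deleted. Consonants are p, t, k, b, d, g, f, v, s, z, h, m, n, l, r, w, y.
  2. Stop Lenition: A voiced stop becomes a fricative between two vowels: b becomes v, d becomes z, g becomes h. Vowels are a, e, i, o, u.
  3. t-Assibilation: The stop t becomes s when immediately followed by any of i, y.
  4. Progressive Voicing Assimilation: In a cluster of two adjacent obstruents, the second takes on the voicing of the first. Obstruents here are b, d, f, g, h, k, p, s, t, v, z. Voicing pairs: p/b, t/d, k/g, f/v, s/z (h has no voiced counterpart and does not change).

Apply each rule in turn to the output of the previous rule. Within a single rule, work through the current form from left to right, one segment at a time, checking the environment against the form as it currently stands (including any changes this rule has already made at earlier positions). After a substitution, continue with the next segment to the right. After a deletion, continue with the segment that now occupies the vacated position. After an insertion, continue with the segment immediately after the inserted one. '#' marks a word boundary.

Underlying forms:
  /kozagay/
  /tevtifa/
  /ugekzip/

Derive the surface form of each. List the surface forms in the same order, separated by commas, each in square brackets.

/kozagay/:
  1 Degemination: no change — [kozagay]
  2 Stop Lenition: [kozagay] → [kozahay]
  3 t-Assibilation: no change — [kozahay]
  4 Progressive Voicing Assimilation: no change — [kozahay]
/tevtifa/:
  1 Degemination: no change — [tevtifa]
  2 Stop Lenition: no change — [tevtifa]
  3 t-Assibilation: [tevtifa] → [tevsifa]
  4 Progressive Voicing Assimilation: [tevsifa] → [tevzifa]
/ugekzip/:
  1 Degemination: no change — [ugekzip]
  2 Stop Lenition: [ugekzip] → [uhekzip]
  3 t-Assibilation: no change — [uhekzip]
  4 Progressive Voicing Assimilation: [uhekzip] → [uheksip]

[kozahay], [tevzifa], [uheksip]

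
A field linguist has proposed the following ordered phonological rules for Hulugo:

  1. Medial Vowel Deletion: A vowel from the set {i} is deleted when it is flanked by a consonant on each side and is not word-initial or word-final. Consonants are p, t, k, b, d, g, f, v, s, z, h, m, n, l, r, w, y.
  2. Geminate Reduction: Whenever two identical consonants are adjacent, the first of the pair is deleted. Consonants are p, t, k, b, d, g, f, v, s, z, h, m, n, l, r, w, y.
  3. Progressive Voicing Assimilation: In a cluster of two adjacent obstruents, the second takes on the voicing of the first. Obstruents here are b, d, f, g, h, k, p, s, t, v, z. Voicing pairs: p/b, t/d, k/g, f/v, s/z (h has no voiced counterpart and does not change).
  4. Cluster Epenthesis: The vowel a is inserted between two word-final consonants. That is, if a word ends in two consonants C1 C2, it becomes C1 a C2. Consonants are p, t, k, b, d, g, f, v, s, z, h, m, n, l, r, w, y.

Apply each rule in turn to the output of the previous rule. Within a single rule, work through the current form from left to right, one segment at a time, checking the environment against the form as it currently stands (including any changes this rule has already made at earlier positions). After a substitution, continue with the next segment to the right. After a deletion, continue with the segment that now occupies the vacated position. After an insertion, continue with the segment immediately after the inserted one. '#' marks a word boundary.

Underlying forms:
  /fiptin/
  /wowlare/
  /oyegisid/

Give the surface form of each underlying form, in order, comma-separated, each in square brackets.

/fiptin/:
  1 Medial Vowel Deletion: [fiptin] → [fptn]
  2 Geminate Reduction: no change — [fptn]
  3 Progressive Voicing Assimilation: no change — [fptn]
  4 Cluster Epenthesis: [fptn] → [fptan]
/wowlare/:
  1 Medial Vowel Deletion: no change — [wowlare]
  2 Geminate Reduction: no change — [wowlare]
  3 Progressive Voicing Assimilation: no change — [wowlare]
  4 Cluster Epenthesis: no change — [wowlare]
/oyegisid/:
  1 Medial Vowel Deletion: [oyegisid] → [oyegsd]
  2 Geminate Reduction: no change — [oyegsd]
  3 Progressive Voicing Assimilation: [oyegsd] → [oyegzd]
  4 Cluster Epenthesis: [oyegzd] → [oyegzad]

[fptan], [wowlare], [oyegzad]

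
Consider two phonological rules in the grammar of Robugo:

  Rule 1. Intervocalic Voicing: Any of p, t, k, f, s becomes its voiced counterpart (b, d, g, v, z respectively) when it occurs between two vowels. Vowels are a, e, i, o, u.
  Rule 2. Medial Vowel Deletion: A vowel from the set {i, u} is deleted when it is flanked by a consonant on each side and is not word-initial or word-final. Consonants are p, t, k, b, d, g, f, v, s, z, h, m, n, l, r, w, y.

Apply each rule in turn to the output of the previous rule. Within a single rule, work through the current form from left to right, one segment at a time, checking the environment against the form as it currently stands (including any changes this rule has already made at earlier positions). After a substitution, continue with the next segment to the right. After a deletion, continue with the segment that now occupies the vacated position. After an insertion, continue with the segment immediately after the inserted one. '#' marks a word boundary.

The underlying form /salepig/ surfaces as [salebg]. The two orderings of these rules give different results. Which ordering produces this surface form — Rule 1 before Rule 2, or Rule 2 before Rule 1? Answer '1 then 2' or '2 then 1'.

1 then 2

Order 1 then 2:
  1 Intervocalic Voicing: [salepig] → [salebig]
  2 Medial Vowel Deletion: [salebig] → [salebg]
  result: [salebg]
Order 2 then 1:
  2 Medial Vowel Deletion: [salepig] → [salepg]
  1 Intervocalic Voicing: no change — [salepg]
  result: [salepg]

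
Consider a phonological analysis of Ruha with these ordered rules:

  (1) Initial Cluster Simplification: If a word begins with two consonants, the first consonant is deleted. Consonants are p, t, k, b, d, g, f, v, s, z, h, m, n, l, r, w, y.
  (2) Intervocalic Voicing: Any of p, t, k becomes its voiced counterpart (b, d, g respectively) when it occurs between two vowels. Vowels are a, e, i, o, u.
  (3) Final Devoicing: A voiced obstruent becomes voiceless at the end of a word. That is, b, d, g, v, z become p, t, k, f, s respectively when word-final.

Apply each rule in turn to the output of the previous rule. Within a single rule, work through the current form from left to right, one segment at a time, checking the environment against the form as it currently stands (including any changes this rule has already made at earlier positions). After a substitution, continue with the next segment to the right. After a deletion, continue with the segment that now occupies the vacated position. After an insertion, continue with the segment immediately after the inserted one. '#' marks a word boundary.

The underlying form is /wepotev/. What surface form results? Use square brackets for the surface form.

[webodef]

(1) Initial Cluster Simplification: no change — [wepotev]
(2) Intervocalic Voicing: [wepotev] → [webodev]
(3) Final Devoicing: [webodev] → [webodef]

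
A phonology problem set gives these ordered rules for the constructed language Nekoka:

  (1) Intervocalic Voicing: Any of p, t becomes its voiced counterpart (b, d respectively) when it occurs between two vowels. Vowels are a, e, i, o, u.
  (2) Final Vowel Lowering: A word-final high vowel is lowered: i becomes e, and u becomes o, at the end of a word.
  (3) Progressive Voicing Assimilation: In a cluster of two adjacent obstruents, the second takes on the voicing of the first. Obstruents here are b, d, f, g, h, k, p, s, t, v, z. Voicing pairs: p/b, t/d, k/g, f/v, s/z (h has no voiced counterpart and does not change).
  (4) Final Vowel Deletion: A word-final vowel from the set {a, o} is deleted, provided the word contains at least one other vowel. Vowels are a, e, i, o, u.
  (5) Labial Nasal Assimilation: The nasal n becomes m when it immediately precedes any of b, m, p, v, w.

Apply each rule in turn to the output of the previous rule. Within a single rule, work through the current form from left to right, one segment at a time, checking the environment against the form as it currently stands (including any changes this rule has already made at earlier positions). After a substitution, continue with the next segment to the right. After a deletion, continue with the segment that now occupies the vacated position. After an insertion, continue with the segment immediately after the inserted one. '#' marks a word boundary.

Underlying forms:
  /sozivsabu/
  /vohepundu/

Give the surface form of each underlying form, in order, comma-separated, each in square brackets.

/sozivsabu/:
  (1) Intervocalic Voicing: no change — [sozivsabu]
  (2) Final Vowel Lowering: [sozivsabu] → [sozivsabo]
  (3) Progressive Voicing Assimilation: [sozivsabo] → [sozivzabo]
  (4) Final Vowel Deletion: [sozivzabo] → [sozivzab]
  (5) Labial Nasal Assimilation: no change — [sozivzab]
/vohepundu/:
  (1) Intervocalic Voicing: [vohepundu] → [vohebundu]
  (2) Final Vowel Lowering: [vohebundu] → [vohebundo]
  (3) Progressive Voicing Assimilation: no change — [vohebundo]
  (4) Final Vowel Deletion: [vohebundo] → [vohebund]
  (5) Labial Nasal Assimilation: no change — [vohebund]

[sozivzab], [vohebund]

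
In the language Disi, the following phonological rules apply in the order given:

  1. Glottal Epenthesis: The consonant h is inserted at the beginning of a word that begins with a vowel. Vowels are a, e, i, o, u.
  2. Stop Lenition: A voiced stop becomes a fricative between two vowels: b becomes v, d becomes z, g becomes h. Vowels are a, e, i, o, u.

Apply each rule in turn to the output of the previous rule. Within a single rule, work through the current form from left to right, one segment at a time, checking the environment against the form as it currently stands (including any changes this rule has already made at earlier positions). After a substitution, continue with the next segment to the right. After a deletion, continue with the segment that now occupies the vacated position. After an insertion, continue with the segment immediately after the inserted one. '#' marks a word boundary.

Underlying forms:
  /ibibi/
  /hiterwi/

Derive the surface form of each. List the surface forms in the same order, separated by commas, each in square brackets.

/ibibi/:
  1 Glottal Epenthesis: [ibibi] → [hibibi]
  2 Stop Lenition: [hibibi] → [hivivi]
/hiterwi/:
  1 Glottal Epenthesis: no change — [hiterwi]
  2 Stop Lenition: no change — [hiterwi]

[hivivi], [hiterwi]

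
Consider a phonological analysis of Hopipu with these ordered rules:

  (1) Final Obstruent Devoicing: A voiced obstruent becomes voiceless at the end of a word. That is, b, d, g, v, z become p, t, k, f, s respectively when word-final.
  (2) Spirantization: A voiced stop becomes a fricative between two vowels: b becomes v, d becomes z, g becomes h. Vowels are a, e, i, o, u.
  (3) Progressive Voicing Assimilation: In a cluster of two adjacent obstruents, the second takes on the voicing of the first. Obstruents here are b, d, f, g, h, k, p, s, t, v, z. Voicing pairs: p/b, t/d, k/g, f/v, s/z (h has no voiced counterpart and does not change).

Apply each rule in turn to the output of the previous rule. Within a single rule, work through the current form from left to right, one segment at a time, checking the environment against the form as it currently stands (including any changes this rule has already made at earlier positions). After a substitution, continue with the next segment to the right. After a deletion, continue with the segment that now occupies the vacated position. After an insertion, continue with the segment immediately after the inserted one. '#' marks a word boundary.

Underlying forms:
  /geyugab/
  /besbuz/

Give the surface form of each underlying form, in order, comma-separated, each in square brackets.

/geyugab/:
  (1) Final Obstruent Devoicing: [geyugab] → [geyugap]
  (2) Spirantization: [geyugap] → [geyuhap]
  (3) Progressive Voicing Assimilation: no change — [geyuhap]
/besbuz/:
  (1) Final Obstruent Devoicing: [besbuz] → [besbus]
  (2) Spirantization: no change — [besbus]
  (3) Progressive Voicing Assimilation: [besbus] → [bespus]

[geyuhap], [bespus]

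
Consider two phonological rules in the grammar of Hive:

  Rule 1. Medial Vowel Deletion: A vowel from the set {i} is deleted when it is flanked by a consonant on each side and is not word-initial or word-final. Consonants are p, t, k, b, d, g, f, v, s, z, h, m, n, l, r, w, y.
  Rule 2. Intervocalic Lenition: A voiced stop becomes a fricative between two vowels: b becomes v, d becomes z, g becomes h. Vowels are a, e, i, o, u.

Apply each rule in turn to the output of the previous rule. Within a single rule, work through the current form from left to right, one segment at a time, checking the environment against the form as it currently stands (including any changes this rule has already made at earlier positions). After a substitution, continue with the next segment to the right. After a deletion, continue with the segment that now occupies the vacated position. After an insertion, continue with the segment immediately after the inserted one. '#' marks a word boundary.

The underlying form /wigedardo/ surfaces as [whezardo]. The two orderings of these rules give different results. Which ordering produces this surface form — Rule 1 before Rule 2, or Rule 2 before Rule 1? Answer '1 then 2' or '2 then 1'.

Order 1 then 2:
  1 Medial Vowel Deletion: [wigedardo] → [wgedardo]
  2 Intervocalic Lenition: [wgedardo] → [wgezardo]
  result: [wgezardo]
Order 2 then 1:
  2 Intervocalic Lenition: [wigedardo] → [wihezardo]
  1 Medial Vowel Deletion: [wihezardo] → [whezardo]
  result: [whezardo]

2 then 1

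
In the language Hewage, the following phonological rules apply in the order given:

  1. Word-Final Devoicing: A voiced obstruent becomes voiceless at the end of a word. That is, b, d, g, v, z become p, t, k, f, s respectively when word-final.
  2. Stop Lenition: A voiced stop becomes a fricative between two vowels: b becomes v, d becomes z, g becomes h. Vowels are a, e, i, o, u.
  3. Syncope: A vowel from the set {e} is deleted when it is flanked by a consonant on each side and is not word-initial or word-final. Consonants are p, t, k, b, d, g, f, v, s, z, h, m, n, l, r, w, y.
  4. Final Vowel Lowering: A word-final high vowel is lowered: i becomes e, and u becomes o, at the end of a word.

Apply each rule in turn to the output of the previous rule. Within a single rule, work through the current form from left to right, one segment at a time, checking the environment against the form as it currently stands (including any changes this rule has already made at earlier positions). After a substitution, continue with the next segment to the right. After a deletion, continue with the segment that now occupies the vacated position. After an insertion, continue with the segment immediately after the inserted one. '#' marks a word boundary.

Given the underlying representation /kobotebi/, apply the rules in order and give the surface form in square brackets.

1 Word-Final Devoicing: no change — [kobotebi]
2 Stop Lenition: [kobotebi] → [kovotevi]
3 Syncope: [kovotevi] → [kovotvi]
4 Final Vowel Lowering: [kovotvi] → [kovotve]

[kovotve]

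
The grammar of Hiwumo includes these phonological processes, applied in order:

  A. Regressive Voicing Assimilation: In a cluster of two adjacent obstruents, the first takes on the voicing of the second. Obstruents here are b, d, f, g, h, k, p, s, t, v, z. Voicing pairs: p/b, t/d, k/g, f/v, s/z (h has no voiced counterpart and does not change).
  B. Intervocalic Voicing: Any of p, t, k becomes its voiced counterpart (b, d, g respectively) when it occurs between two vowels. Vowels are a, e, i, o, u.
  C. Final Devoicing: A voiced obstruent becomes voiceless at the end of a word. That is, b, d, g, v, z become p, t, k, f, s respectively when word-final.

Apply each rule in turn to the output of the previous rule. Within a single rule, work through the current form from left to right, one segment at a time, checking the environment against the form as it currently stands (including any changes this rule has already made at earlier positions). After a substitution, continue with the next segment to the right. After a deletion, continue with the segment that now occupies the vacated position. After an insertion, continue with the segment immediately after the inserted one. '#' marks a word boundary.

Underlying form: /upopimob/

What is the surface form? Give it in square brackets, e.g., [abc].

[ubobimop]

A Regressive Voicing Assimilation: no change — [upopimob]
B Intervocalic Voicing: [upopimob] → [ubobimob]
C Final Devoicing: [ubobimob] → [ubobimop]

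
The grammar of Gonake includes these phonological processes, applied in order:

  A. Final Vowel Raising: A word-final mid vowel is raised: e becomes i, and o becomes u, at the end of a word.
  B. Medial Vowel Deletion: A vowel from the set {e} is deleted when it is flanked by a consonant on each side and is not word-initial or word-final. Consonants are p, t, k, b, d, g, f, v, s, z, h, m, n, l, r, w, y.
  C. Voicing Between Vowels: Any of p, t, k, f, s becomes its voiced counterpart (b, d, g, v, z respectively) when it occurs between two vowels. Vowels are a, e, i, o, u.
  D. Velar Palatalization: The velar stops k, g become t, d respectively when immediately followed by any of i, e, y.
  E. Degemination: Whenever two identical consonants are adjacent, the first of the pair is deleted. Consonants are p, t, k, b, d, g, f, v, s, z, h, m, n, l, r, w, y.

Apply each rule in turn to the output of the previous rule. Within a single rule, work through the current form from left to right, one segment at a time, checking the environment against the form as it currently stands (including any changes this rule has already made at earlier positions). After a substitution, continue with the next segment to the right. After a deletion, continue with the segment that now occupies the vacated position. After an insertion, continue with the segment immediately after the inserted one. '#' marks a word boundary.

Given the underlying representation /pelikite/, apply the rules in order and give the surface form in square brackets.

[plididi]

A Final Vowel Raising: [pelikite] → [pelikiti]
B Medial Vowel Deletion: [pelikiti] → [plikiti]
C Voicing Between Vowels: [plikiti] → [pligidi]
D Velar Palatalization: [pligidi] → [plididi]
E Degemination: no change — [plididi]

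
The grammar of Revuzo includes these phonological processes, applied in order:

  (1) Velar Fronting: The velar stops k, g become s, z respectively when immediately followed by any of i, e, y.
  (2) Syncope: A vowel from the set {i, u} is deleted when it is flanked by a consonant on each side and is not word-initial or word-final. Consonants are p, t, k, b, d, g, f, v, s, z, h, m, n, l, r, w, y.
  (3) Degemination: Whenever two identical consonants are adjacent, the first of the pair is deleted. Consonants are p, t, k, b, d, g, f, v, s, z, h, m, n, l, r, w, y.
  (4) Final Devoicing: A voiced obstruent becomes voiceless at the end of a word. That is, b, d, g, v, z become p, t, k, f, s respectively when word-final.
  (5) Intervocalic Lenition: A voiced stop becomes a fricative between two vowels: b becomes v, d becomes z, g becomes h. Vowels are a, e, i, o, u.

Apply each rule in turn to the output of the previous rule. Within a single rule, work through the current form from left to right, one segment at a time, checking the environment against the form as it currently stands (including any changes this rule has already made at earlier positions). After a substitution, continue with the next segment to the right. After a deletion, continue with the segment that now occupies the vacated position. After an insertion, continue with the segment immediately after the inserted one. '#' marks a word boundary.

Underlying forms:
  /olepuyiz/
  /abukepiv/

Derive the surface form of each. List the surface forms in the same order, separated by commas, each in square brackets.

[olepys], [absepf]

/olepuyiz/:
  (1) Velar Fronting: no change — [olepuyiz]
  (2) Syncope: [olepuyiz] → [olepyz]
  (3) Degemination: no change — [olepyz]
  (4) Final Devoicing: [olepyz] → [olepys]
  (5) Intervocalic Lenition: no change — [olepys]
/abukepiv/:
  (1) Velar Fronting: [abukepiv] → [abusepiv]
  (2) Syncope: [abusepiv] → [absepv]
  (3) Degemination: no change — [absepv]
  (4) Final Devoicing: [absepv] → [absepf]
  (5) Intervocalic Lenition: no change — [absepf]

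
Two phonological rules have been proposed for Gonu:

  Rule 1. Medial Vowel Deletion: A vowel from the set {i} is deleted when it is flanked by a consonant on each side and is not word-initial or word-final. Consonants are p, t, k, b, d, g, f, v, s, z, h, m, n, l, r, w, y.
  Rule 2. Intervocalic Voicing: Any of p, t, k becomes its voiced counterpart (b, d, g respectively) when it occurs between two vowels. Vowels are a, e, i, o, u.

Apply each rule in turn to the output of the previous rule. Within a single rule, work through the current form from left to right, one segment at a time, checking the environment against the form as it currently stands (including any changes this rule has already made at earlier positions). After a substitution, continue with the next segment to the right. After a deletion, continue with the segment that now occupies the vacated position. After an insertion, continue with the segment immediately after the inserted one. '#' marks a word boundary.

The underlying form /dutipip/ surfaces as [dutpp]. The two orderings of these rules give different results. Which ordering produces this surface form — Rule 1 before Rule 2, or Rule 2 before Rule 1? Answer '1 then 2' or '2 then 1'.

Order 1 then 2:
  1 Medial Vowel Deletion: [dutipip] → [dutpp]
  2 Intervocalic Voicing: no change — [dutpp]
  result: [dutpp]
Order 2 then 1:
  2 Intervocalic Voicing: [dutipip] → [dudibip]
  1 Medial Vowel Deletion: [dudibip] → [dudbp]
  result: [dudbp]

1 then 2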